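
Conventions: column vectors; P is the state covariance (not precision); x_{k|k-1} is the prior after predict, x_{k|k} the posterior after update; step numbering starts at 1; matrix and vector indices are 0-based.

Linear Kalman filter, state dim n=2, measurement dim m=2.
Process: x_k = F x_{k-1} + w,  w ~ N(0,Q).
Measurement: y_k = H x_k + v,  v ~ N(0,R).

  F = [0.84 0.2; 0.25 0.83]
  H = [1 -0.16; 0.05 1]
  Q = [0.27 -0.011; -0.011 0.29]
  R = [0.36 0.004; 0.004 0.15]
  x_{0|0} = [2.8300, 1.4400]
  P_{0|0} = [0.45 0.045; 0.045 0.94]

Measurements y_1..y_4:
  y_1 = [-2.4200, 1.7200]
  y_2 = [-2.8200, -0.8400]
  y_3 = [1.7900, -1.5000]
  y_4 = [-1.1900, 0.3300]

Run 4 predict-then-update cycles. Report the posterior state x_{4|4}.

step 1: x^-=[2.6652, 1.9027]  P^-=[0.6402 0.2732; 0.2732 0.9844]  S=[0.9380 0.1495; 0.1495 1.1633]  K=[0.6066 0.1844; -0.0137 0.8597]  nu=[-4.7808, -0.3160]  x^+=[-0.2929, 1.6966]  P^+=[0.2221 0.0190; 0.0190 0.1280]
step 2: x^-=[0.0933, 1.3349]  P^-=[0.4382 0.0711; 0.0711 0.3999]  S=[0.7857 0.0324; 0.0324 0.5581]  K=[0.5377 0.1354; -0.0209 0.7241]  nu=[-2.6997, -2.1796]  x^+=[-1.6533, -0.1870]  P^+=[0.1961 0.0126; 0.0126 0.1079]
step 3: x^-=[-1.4262, -0.5685]  P^-=[0.4170 0.0575; 0.0575 0.3818]  S=[0.7683 0.0208; 0.0208 0.5386]  K=[0.5273 0.1251; -0.0240 0.7152]  nu=[3.1252, -0.8601]  x^+=[0.1141, -1.2587]  P^+=[0.1921 0.0113; 0.0113 0.1066]
step 4: x^-=[-0.1559, -1.0162]  P^-=[0.4136 0.0555; 0.0555 0.3801]  S=[0.7656 0.0189; 0.0189 0.5367]  K=[0.5256 0.1234; -0.0246 0.7143]  nu=[-1.1967, 1.3540]  x^+=[-0.6178, -0.0196]  P^+=[0.1915 0.0110; 0.0110 0.1065]

x_post = [-0.6178, -0.0196]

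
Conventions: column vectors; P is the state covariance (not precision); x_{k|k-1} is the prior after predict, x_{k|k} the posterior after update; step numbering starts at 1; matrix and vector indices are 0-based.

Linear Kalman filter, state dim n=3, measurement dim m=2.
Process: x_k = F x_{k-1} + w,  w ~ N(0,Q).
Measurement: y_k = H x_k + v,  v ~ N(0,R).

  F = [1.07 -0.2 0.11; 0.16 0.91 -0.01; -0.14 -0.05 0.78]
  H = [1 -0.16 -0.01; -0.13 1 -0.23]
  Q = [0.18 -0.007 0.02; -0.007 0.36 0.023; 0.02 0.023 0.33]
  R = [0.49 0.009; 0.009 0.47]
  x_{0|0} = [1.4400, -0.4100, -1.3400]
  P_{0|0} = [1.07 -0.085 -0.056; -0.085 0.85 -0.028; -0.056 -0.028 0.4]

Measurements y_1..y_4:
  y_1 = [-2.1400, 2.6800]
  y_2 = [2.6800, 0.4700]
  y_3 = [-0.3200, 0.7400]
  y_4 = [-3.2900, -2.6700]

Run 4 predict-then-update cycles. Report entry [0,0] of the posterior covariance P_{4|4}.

step 1: x^-=[1.4754, -0.1293, -1.2263]  P^-=[1.4683 -0.0622 -0.1367; -0.0622 1.0673 -0.0582; -0.1367 -0.0582 0.6097]  S=[2.0082 -0.3851; -0.3851 1.6291]  K=[0.7445 0.0399; 0.0130 0.6714; -0.0919 -0.1326]  nu=[-3.6484, 2.7191]  x^+=[-1.1322, 1.6488, -1.2517]  P^+=[0.3756 0.0674 -0.0301; 0.0674 0.3393 0.0648; -0.0301 0.0648 0.5735]
step 2: x^-=[-1.6789, 1.3317, -0.9003]  P^-=[0.5918 0.0648 -0.0205; 0.0648 0.6692 0.0278; -0.0205 0.0278 0.6896]  S=[1.0788 -0.1019; -0.1019 1.1548]  K=[0.5431 0.0415; 0.0141 0.5679; -0.0404 -0.1145]  nu=[4.5630, -1.2871]  x^+=[0.7458, 0.6654, -0.9370]  P^+=[0.2762 0.0608 0.0021; 0.0608 0.2982 0.1010; 0.0021 0.1010 0.6736]
step 3: x^-=[0.5619, 0.7342, -0.8685]  P^-=[0.4864 0.0528 0.0233; 0.0528 0.6299 0.0618; 0.0233 0.0618 0.7385]  S=[0.9754 -0.1030; -0.1030 1.1064]  K=[0.4931 0.0317; 0.0084 0.5510; -0.0045 -0.1008]  nu=[-0.7731, -0.1209]  x^+=[0.1769, 0.6611, -0.8529]  P^+=[0.2513 0.0575 0.0238; 0.0575 0.2948 0.1229; 0.0238 0.1229 0.7273]
step 4: x^-=[-0.0368, 0.6384, -0.7230]  P^-=[0.4639 0.0484 0.0459; 0.0484 0.6251 0.0808; 0.0459 0.0808 0.7642]  S=[0.9539 -0.1085; -0.1085 1.0963]  K=[0.4809 0.0271; 0.0074 0.5482; 0.0163 -0.0904]  nu=[-3.1583, -3.4795]  x^+=[-1.6498, -1.2924, -0.4598]  P^+=[0.2454 0.0574 0.0365; 0.0574 0.2964 0.1360; 0.0365 0.1360 0.7546]

P_post[0,0] = 0.2454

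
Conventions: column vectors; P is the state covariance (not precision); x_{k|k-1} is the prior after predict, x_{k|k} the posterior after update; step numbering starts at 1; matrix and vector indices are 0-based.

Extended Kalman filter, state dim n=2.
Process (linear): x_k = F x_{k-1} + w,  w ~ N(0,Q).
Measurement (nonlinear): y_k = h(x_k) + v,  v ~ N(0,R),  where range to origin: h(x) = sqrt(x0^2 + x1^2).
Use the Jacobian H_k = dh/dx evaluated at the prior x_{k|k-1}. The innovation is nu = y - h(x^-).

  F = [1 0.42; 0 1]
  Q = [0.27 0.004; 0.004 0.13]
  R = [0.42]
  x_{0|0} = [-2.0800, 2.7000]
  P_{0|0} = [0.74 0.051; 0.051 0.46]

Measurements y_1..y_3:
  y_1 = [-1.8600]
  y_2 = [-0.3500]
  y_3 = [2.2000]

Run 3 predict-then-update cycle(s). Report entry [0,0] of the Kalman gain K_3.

step 1: x^-=[-0.9460, 2.7000]  P^-=[1.1340 0.2482; 0.2482 0.5900]  H_jac=[-0.3307 0.9437]  S=[0.9146]  K=[-0.1539; 0.5191]  nu=[-4.7209]  x^+=[-0.2196, 0.2494]  P^+=[1.1123 0.3212; 0.3212 0.3436]
step 2: x^-=[-0.1148, 0.2494]  P^-=[1.7128 0.4695; 0.4695 0.4736]  H_jac=[-0.4182 0.9084]  S=[0.7535]  K=[-0.3845; 0.3103]  nu=[-0.6246]  x^+=[0.1253, 0.0556]  P^+=[1.6014 0.5594; 0.5594 0.4010]
step 3: x^-=[0.1487, 0.0556]  P^-=[2.4121 0.7319; 0.7319 0.5310]  H_jac=[0.9366 0.3504]  S=[3.0815]  K=[0.8164; 0.2828]  nu=[2.0413]  x^+=[1.8151, 0.6329]  P^+=[0.3585 0.0204; 0.0204 0.2845]

K[0,0] = 0.8164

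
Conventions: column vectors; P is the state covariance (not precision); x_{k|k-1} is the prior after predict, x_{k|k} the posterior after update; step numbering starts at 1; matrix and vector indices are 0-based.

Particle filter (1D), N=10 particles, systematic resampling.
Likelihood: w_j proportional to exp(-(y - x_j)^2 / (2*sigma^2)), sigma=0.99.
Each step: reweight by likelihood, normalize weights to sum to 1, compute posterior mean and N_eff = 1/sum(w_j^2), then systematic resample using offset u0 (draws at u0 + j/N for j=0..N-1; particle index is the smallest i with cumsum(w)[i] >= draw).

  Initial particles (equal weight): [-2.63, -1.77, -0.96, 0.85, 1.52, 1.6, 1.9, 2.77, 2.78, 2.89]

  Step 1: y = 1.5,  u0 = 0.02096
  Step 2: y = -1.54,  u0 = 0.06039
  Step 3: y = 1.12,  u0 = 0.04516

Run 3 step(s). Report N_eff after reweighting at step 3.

N_eff = 9.9927

step 1: w=[0.0000, 0.0009, 0.0091, 0.1606, 0.1992, 0.1983, 0.1836, 0.0875, 0.0864, 0.0744]  mean=1.7927  Neff=6.2791  idx=[3, 3, 4, 4, 5, 5, 6, 6, 7, 8]
step 2: w=[0.3785, 0.3785, 0.0587, 0.0587, 0.0456, 0.0456, 0.0167, 0.0167, 0.0005, 0.0005]  mean=1.0342  Neff=3.3549  idx=[0, 0, 0, 0, 1, 1, 1, 2, 3, 5]
step 3: w=[0.1017, 0.1017, 0.1017, 0.1017, 0.1017, 0.1017, 0.1017, 0.0973, 0.0973, 0.0938]  mean=1.0507  Neff=9.9927  idx=[0, 1, 2, 3, 4, 5, 6, 7, 8, 9]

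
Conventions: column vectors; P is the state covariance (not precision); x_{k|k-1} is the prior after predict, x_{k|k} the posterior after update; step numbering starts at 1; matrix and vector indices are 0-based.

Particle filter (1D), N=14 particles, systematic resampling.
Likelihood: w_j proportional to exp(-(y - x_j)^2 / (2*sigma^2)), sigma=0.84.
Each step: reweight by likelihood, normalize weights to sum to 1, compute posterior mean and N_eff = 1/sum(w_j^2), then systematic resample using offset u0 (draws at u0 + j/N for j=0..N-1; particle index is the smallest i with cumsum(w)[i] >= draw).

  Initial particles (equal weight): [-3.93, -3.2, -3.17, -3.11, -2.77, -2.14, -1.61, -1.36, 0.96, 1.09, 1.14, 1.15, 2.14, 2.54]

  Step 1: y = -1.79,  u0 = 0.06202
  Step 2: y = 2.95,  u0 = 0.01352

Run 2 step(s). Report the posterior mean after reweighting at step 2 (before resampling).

step 1: w=[0.0094, 0.0593, 0.0629, 0.0706, 0.1228, 0.2224, 0.2370, 0.2127, 0.0011, 0.0007, 0.0006, 0.0005, 0.0000, 0.0000]  mean=-2.1295  Neff=5.6024  idx=[1, 3, 4, 4, 5, 5, 5, 6, 6, 6, 6, 7, 7, 7]
step 2: w=[0.0000, 0.0000, 0.0000, 0.0000, 0.0014, 0.0014, 0.0014, 0.0540, 0.0540, 0.0540, 0.0540, 0.2599, 0.2599, 0.2599]  mean=-1.4174  Neff=4.6664  idx=[7, 8, 9, 11, 11, 11, 11, 12, 12, 12, 12, 13, 13, 13]

post_mean = -1.4174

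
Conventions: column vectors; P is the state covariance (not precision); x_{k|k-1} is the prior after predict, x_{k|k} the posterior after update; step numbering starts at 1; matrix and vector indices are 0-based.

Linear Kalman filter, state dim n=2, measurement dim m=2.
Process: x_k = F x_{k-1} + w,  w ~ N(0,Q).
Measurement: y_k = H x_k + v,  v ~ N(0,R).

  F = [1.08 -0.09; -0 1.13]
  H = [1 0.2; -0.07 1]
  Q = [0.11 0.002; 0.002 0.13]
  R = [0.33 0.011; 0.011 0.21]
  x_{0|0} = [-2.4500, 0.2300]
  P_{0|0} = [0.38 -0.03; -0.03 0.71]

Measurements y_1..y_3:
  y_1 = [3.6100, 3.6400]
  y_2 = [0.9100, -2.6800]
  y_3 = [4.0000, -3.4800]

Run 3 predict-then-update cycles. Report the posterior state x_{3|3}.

x_post = [2.9068, -2.0140]

step 1: x^-=[-2.6667, 0.2599]  P^-=[0.5648 -0.1068; -0.1068 1.0366]  S=[0.8936 0.0735; 0.0735 1.2643]  K=[0.6207 -0.1518; 0.0448 0.8232]  nu=[6.2247, 3.1934]  x^+=[0.7120, 3.1676]  P^+=[0.2053 -0.0107; -0.0107 0.1726]
step 2: x^-=[0.4839, 3.5794]  P^-=[0.3529 -0.0286; -0.0286 0.3504]  S=[0.6855 0.0282; 0.0282 0.5661]  K=[0.5114 -0.1196; 0.0350 0.6207]  nu=[-0.2897, -6.2255]  x^+=[1.0803, -0.2952]  P^+=[0.1690 -0.0077; -0.0077 0.1302]
step 3: x^-=[1.1933, -0.3336]  P^-=[0.3096 -0.0206; -0.0206 0.2963]  S=[0.6433 0.0283; 0.0283 0.5107]  K=[0.4798 -0.1093; 0.0346 0.5811]  nu=[2.8734, -3.0629]  x^+=[2.9068, -2.0140]  P^+=[0.1584 -0.0066; -0.0066 0.1219]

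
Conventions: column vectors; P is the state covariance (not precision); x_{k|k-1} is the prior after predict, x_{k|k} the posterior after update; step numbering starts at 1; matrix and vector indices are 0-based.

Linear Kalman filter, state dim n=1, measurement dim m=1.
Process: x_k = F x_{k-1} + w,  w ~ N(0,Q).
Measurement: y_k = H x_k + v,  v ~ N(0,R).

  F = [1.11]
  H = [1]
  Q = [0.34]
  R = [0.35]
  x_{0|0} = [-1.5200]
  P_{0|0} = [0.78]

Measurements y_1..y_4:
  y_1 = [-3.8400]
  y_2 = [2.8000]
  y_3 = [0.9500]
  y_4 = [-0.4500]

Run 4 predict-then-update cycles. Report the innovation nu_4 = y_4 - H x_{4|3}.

step 1: x^-=[-1.6872]  P^-=[1.3010]  S=[1.6510]  K=[0.7880]  nu=[-2.1528]  x^+=[-3.3836]  P^+=[0.2758]
step 2: x^-=[-3.7558]  P^-=[0.6798]  S=[1.0298]  K=[0.6601]  nu=[6.5558]  x^+=[0.5719]  P^+=[0.2310]
step 3: x^-=[0.6348]  P^-=[0.6247]  S=[0.9747]  K=[0.6409]  nu=[0.3152]  x^+=[0.8368]  P^+=[0.2243]
step 4: x^-=[0.9289]  P^-=[0.6164]  S=[0.9664]  K=[0.6378]  nu=[-1.3789]  x^+=[0.0494]  P^+=[0.2232]

innov = [-1.3789]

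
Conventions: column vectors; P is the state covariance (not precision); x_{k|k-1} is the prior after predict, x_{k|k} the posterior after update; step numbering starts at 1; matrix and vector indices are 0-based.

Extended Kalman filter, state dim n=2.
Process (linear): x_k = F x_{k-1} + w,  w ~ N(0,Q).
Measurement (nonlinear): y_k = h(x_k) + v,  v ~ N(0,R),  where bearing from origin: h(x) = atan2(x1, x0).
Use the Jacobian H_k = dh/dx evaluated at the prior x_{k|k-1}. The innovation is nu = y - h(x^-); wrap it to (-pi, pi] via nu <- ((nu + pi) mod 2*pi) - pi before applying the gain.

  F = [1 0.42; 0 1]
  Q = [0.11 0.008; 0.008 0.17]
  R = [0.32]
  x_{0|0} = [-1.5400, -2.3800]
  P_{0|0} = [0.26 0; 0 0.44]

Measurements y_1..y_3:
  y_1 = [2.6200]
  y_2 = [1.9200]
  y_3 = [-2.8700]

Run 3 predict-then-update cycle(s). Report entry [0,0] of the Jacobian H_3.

step 1: x^-=[-2.5396, -2.3800]  P^-=[0.4476 0.1928; 0.1928 0.6100]  H_jac=[0.1965 -0.2096]  S=[0.3482]  K=[0.1365; -0.2585]  nu=[-1.2746]  x^+=[-2.7136, -2.0506]  P^+=[0.4411 0.2051; 0.2051 0.5867]
step 2: x^-=[-3.5748, -2.0506]  P^-=[0.8269 0.4595; 0.4595 0.7567]  H_jac=[0.1207 -0.2105]  S=[0.3422]  K=[0.0091; -0.3033]  nu=[-1.7424]  x^+=[-3.5907, -1.5221]  P^+=[0.8269 0.4605; 0.4605 0.7253]
step 3: x^-=[-4.2299, -1.5221]  P^-=[1.4516 0.7731; 0.7731 0.8953]  H_jac=[0.0753 -0.2093]  S=[0.3431]  K=[-0.1530; -0.3765]  nu=[-0.0738]  x^+=[-4.2186, -1.4943]  P^+=[1.4436 0.7533; 0.7533 0.8466]

H_jac[0,0] = 0.0753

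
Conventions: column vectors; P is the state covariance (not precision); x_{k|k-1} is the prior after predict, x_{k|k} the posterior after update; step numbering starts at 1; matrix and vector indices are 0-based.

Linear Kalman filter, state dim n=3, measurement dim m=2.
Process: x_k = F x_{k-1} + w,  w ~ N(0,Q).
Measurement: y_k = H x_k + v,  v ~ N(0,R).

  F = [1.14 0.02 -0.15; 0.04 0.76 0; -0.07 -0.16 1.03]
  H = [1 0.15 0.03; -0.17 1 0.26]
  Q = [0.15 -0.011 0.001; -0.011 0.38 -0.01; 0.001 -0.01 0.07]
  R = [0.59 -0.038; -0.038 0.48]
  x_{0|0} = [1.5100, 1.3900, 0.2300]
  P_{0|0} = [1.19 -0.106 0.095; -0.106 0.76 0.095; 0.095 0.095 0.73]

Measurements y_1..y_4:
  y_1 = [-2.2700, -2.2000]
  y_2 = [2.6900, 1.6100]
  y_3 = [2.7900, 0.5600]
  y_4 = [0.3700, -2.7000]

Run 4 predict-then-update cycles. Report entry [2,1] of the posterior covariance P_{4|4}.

P_post[2,1] = -0.2664

step 1: x^-=[1.7147, 1.1168, -0.0912]  P^-=[1.6754 -0.0485 -0.0729; -0.0485 0.8144 -0.0212; -0.0729 -0.0212 0.8224]  S=[2.2653 -0.2615; -0.2615 1.4104]  K=[0.7220 -0.1159; 0.1013 0.5982; -0.0060 0.1443]  nu=[-4.1495, -3.0016]  x^+=[-0.9335, -1.0991, -0.4992]  P^+=[0.4317 -0.0065 -0.0120; -0.0065 0.3182 -0.1386; -0.0120 -0.1386 0.7925]
step 2: x^-=[-1.0113, -0.8726, -0.2730]  P^-=[0.7337 0.0237 -0.1761; 0.0237 0.5641 -0.1585; -0.1761 -0.1585 0.9683]  S=[1.3324 -0.1033; -0.1033 1.0558]  K=[0.5427 -0.0859; 0.1167 0.5028; -0.1201 0.1049]  nu=[3.8403, 2.3817]  x^+=[0.8682, 0.7732, -0.4843]  P^+=[0.3238 0.0121 -0.0728; 0.0121 0.2911 -0.2005; -0.0728 -0.2005 0.9348]
step 3: x^-=[1.0779, 0.6224, -0.6834]  P^-=[0.6187 0.0420 -0.2676; 0.0420 0.5494 -0.2070; -0.2676 -0.2070 1.1476]  S=[1.2167 -0.0934; -0.0934 1.0266]  K=[0.5006 -0.0838; 0.1346 0.4880; -0.2084 0.1144]  nu=[1.6393, 0.2986]  x^+=[1.8735, 0.9887, -0.9908]  P^+=[0.2987 0.0237 -0.1239; 0.0237 0.2951 -0.2382; -0.1239 -0.2382 1.0769]
step 4: x^-=[2.3042, 0.8264, -1.3099]  P^-=[0.6074 0.0556 -0.3519; 0.0556 0.5524 -0.2397; -0.3519 -0.2397 1.3184]  S=[1.2044 -0.1002; -0.1002 1.0266]  K=[0.4952 -0.0872; 0.1491 0.4827; -0.2783 0.1315]  nu=[-2.0188, -2.7941]  x^+=[1.5481, -0.8234, -1.1156]  P^+=[0.2956 0.0325 -0.1652; 0.0325 0.3008 -0.2664; -0.1652 -0.2664 1.2001]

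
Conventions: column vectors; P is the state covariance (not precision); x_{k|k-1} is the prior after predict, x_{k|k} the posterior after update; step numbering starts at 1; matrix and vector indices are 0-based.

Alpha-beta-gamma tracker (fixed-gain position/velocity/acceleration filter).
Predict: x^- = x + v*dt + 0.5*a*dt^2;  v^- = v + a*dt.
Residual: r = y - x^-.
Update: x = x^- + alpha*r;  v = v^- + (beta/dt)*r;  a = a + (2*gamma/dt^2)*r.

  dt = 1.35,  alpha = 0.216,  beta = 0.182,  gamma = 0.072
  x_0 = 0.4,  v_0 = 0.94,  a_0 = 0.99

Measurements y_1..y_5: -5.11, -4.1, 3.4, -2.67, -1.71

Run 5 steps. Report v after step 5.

v_post = -1.4134

step 1: x_pred=2.5711  r=-7.6811  x^+=0.9120  v^+=1.2410  a^+=0.3831
step 2: x_pred=2.9364  r=-7.0364  x^+=1.4165  v^+=0.8095  a^+=-0.1729
step 3: x_pred=2.3519  r=1.0481  x^+=2.5783  v^+=0.7175  a^+=-0.0901
step 4: x_pred=3.4648  r=-6.1348  x^+=2.1397  v^+=-0.2312  a^+=-0.5748
step 5: x_pred=1.3038  r=-3.0138  x^+=0.6528  v^+=-1.4134  a^+=-0.8129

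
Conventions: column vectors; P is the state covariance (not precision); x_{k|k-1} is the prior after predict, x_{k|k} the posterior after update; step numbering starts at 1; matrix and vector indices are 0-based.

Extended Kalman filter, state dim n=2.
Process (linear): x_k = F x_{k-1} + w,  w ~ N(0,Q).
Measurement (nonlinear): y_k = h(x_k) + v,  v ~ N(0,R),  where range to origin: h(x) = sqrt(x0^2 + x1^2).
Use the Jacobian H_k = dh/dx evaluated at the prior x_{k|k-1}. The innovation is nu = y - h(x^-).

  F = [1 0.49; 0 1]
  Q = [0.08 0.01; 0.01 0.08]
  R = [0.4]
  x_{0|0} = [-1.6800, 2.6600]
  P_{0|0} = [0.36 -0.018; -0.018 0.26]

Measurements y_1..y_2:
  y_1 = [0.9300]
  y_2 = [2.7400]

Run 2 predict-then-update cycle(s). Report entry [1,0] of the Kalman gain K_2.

step 1: x^-=[-0.3766, 2.6600]  P^-=[0.4848 0.1194; 0.1194 0.3400]  H_jac=[-0.1402 0.9901]  S=[0.7097]  K=[0.0708; 0.4508]  nu=[-1.7565]  x^+=[-0.5010, 1.8682]  P^+=[0.4812 0.0967; 0.0967 0.1958]
step 2: x^-=[0.4144, 1.8682]  P^-=[0.7030 0.2027; 0.2027 0.2758]  H_jac=[0.2166 0.9763]  S=[0.7815]  K=[0.4480; 0.4007]  nu=[0.8264]  x^+=[0.7846, 2.1993]  P^+=[0.5462 0.0624; 0.0624 0.1503]

K[1,0] = 0.4007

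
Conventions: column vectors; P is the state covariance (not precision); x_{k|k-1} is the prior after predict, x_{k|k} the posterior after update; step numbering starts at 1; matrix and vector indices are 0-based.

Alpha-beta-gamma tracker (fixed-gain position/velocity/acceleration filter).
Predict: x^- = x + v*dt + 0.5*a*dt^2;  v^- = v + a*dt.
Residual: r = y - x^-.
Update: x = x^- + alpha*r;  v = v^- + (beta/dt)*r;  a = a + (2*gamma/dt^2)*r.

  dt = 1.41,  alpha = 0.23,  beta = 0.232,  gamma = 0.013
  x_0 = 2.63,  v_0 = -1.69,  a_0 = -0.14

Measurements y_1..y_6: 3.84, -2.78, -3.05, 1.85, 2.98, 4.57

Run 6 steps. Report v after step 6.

v_post = 2.0297

step 1: x_pred=0.1079  r=3.7321  x^+=0.9663  v^+=-1.2733  a^+=-0.0912
step 2: x_pred=-0.9197  r=-1.8603  x^+=-1.3476  v^+=-1.7080  a^+=-0.1155
step 3: x_pred=-3.8707  r=0.8207  x^+=-3.6819  v^+=-1.7358  a^+=-0.1048
step 4: x_pred=-6.2336  r=8.0836  x^+=-4.3744  v^+=-0.5535  a^+=0.0009
step 5: x_pred=-5.1539  r=8.1339  x^+=-3.2831  v^+=0.7861  a^+=0.1073
step 6: x_pred=-2.0680  r=6.6380  x^+=-0.5413  v^+=2.0297  a^+=0.1941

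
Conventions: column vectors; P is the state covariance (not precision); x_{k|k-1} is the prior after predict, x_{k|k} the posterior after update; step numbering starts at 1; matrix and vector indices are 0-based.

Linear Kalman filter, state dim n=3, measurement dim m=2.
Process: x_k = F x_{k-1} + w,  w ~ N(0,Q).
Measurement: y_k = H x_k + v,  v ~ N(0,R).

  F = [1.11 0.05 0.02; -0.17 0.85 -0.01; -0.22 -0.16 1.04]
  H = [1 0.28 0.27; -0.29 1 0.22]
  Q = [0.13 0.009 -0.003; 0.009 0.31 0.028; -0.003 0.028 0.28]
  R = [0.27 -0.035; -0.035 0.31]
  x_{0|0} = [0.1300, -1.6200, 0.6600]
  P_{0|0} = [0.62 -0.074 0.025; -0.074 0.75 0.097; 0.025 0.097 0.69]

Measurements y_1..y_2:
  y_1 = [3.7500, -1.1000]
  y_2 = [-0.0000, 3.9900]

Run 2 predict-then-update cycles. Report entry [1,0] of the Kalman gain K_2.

K[1,0] = 0.1414

step 1: x^-=[0.0765, -1.4057, 0.9170]  P^-=[0.8891 -0.1442 -0.0986; -0.1442 0.8897 0.0354; -0.0986 0.0354 1.0266]  S=[1.1751 -0.1175; -0.1175 1.4359]  K=[0.6757 -0.2398; 0.1642 0.6676; 0.1821 0.2167]  nu=[3.8195, 0.1261]  x^+=[2.6270, -0.6945, 1.6397]  P^+=[0.2320 0.0037 -0.1565; 0.0037 0.2439 -0.1890; -0.1565 -0.1890 0.9295]
step 2: x^-=[2.9140, -1.0533, 1.2385]  P^-=[0.4099 -0.0220 -0.2321; -0.0220 0.4946 -0.1468; -0.2321 -0.1468 1.4375]  S=[0.6637 -0.0318; -0.0318 0.8864]  K=[0.5045 -0.1984; 0.1414 0.5338; 0.1862 0.2737]  nu=[-2.9535, 5.6159]  x^+=[0.3096, 1.5269, 2.2258]  P^+=[0.1998 0.0322 -0.2431; 0.0322 0.2336 -0.2895; -0.2431 -0.2895 1.3513]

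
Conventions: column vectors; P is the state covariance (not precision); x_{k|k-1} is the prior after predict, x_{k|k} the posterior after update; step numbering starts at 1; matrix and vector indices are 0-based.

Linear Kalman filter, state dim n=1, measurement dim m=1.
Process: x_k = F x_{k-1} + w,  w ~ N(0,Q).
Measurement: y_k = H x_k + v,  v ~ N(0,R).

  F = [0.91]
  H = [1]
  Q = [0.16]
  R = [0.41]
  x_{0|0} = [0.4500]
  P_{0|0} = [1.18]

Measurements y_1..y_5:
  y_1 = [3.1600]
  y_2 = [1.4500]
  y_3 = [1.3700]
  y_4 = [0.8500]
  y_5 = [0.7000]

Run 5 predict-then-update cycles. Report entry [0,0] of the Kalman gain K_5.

step 1: x^-=[0.4095]  P^-=[1.1372]  S=[1.5472]  K=[0.7350]  nu=[2.7505]  x^+=[2.4311]  P^+=[0.3013]
step 2: x^-=[2.2123]  P^-=[0.4095]  S=[0.8195]  K=[0.4997]  nu=[-0.7623]  x^+=[1.8314]  P^+=[0.2049]
step 3: x^-=[1.6665]  P^-=[0.3297]  S=[0.7397]  K=[0.4457]  nu=[-0.2965]  x^+=[1.5344]  P^+=[0.1827]
step 4: x^-=[1.3963]  P^-=[0.3113]  S=[0.7213]  K=[0.4316]  nu=[-0.5463]  x^+=[1.1605]  P^+=[0.1770]
step 5: x^-=[1.0561]  P^-=[0.3065]  S=[0.7165]  K=[0.4278]  nu=[-0.3561]  x^+=[0.9037]  P^+=[0.1754]

K[0,0] = 0.4278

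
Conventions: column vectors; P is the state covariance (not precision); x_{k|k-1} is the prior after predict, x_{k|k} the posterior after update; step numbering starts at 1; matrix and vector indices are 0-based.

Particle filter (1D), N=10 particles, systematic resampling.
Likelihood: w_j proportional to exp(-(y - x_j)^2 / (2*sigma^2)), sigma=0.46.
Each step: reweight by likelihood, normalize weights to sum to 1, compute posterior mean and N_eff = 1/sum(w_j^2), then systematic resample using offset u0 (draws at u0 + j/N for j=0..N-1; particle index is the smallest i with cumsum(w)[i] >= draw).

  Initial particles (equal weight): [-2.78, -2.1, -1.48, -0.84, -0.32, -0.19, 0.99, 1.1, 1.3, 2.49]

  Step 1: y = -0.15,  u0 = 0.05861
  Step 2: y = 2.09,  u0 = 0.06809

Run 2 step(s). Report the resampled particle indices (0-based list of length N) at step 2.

resampled_idx = [2, 5, 5, 6, 6, 7, 8, 8, 9, 9]

step 1: w=[0.0000, 0.0001, 0.0065, 0.1382, 0.3977, 0.4242, 0.0197, 0.0106, 0.0030, 0.0000]  mean=-0.2987  Neff=2.7952  idx=[3, 4, 4, 4, 4, 5, 5, 5, 5, 5]
step 2: w=[0.0001, 0.0398, 0.0398, 0.0398, 0.0398, 0.1681, 0.1681, 0.1681, 0.1681, 0.1681]  mean=-0.2107  Neff=6.7707  idx=[2, 5, 5, 6, 6, 7, 8, 8, 9, 9]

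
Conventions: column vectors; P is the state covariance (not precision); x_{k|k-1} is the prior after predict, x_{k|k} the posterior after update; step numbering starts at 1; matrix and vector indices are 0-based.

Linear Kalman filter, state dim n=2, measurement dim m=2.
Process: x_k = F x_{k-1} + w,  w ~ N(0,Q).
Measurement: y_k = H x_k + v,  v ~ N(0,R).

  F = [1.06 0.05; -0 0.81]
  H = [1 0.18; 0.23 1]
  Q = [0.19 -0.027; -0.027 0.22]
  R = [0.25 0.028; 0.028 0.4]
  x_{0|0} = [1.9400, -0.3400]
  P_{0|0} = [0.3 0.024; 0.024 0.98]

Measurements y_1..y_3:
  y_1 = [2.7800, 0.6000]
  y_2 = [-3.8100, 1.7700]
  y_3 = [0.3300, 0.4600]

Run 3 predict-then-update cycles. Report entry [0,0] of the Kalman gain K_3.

step 1: x^-=[2.0394, -0.2754]  P^-=[0.5321 0.0333; 0.0333 0.8630]  S=[0.8220 0.3404; 0.3404 1.3064]  K=[0.6784 -0.0576; -0.0521 0.6800]  nu=[0.7902, 0.4063]  x^+=[2.5521, -0.0403]  P^+=[0.1760 -0.0445; -0.0445 0.2808]
step 2: x^-=[2.7032, -0.0326]  P^-=[0.3837 -0.0539; -0.0539 0.4042]  S=[0.6275 0.1329; 0.1329 0.7997]  K=[0.6085 -0.0581; -0.0764 0.5026]  nu=[-6.5073, 1.1809]  x^+=[-1.3248, 1.0579]  P^+=[0.1582 -0.0426; -0.0426 0.2087]
step 3: x^-=[-1.3514, 0.8569]  P^-=[0.3637 -0.0551; -0.0551 0.3569]  S=[0.6054 0.1185; 0.1185 0.7508]  K=[0.5953 -0.0559; -0.0770 0.4707]  nu=[1.5272, -0.0861]  x^+=[-0.4375, 0.6987]  P^+=[0.1547 -0.0413; -0.0413 0.1956]

K[0,0] = 0.5953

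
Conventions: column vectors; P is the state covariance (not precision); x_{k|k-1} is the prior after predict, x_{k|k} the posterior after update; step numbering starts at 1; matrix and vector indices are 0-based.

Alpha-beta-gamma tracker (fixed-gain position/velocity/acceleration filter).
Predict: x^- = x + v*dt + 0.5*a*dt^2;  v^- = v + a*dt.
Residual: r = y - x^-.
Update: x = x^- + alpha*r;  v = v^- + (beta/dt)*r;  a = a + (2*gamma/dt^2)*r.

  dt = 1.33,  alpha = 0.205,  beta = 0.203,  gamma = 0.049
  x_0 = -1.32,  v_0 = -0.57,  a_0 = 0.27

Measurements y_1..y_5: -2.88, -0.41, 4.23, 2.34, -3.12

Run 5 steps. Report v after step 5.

step 1: x_pred=-1.8393  r=-1.0407  x^+=-2.0526  v^+=-0.3697  a^+=0.2123
step 2: x_pred=-2.3566  r=1.9466  x^+=-1.9575  v^+=0.2098  a^+=0.3202
step 3: x_pred=-1.3953  r=5.6253  x^+=-0.2421  v^+=1.4942  a^+=0.6318
step 4: x_pred=2.3040  r=0.0360  x^+=2.3114  v^+=2.3401  a^+=0.6338
step 5: x_pred=5.9843  r=-9.1043  x^+=4.1179  v^+=1.7935  a^+=0.1294

v_post = 1.7935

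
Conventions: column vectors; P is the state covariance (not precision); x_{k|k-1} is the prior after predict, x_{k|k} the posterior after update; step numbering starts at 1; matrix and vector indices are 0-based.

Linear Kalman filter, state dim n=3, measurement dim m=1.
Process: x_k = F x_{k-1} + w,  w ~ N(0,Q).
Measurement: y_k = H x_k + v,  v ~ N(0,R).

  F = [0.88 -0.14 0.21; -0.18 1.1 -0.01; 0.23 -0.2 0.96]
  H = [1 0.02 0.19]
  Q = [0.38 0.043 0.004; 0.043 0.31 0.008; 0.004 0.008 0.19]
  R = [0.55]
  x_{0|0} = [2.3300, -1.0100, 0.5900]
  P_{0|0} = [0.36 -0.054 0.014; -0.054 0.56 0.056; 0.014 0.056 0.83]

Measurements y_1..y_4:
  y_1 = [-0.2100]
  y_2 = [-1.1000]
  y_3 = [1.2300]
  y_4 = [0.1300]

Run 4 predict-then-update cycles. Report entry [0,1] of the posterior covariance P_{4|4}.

P_post[0,1] = -0.1762

step 1: x^-=[2.3157, -1.5363, 1.3043]  P^-=[0.7216 -0.1433 0.2737; -0.1433 1.0195 -0.0969; 0.2737 -0.0969 0.9860]  S=[1.4051]  K=[0.5485; -0.1006; 0.3268]  nu=[-2.7428]  x^+=[0.8113, -1.2605, 0.4080]  P^+=[0.2988 -0.0658 0.0219; -0.0658 1.0053 -0.0507; 0.0219 -0.0507 0.8360]
step 2: x^-=[0.9761, -1.5367, 0.8304]  P^-=[0.6953 -0.2390 0.3034; -0.2390 1.5635 -0.3101; 0.3034 -0.3101 1.0517]  S=[1.3872]  K=[0.5393; -0.1923; 0.3583]  nu=[-2.2031]  x^+=[-0.2121, -1.1131, 0.0411]  P^+=[0.2918 -0.0952 0.0353; -0.0952 1.5122 -0.2145; 0.0353 -0.2145 0.8736]
step 3: x^-=[-0.0221, -1.1867, 0.2133]  P^-=[0.7233 -0.3840 0.3708; -0.3840 2.1919 -0.6058; 0.3708 -0.6058 1.1778]  S=[1.4376]  K=[0.5468; -0.3167; 0.4051]  nu=[1.2353]  x^+=[0.6533, -1.5779, 0.7138]  P^+=[0.2935 -0.1351 0.0523; -0.1351 2.0477 -0.4214; 0.0523 -0.4214 0.9418]
step 4: x^-=[0.9457, -1.8604, 1.1511]  P^-=[0.7663 -0.5553 0.4598; -0.5553 2.8602 -0.9577; 0.4598 -0.9577 1.3528]  S=[1.5115]  K=[0.5574; -0.4499; 0.4615]  nu=[-0.9972]  x^+=[0.3898, -1.4117, 0.6908]  P^+=[0.2966 -0.1762 0.0709; -0.1762 2.5542 -0.6438; 0.0709 -0.6438 1.0308]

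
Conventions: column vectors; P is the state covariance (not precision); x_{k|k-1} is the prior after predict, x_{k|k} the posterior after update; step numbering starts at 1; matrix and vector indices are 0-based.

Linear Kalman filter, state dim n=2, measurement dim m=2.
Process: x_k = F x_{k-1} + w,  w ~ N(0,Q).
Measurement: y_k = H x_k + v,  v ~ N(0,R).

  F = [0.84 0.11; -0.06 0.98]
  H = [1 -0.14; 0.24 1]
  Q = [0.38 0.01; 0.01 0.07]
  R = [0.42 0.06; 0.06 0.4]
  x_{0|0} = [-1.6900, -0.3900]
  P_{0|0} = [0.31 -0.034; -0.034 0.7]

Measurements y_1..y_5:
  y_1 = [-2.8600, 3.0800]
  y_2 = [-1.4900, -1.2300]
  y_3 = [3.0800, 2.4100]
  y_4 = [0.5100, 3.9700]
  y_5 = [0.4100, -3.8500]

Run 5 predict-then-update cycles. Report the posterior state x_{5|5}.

step 1: x^-=[-1.4625, -0.2808]  P^-=[0.6009 0.0421; 0.0421 0.7474]  S=[1.0238 0.1402; 0.1402 1.2022]  K=[0.5691 0.0886; -0.1498 0.6476]  nu=[-1.4368, 3.7118]  x^+=[-1.9514, 2.3381]  P^+=[0.2458 0.0106; 0.0106 0.2475]
step 2: x^-=[-1.3820, 2.4084]  P^-=[0.5584 0.0329; 0.0329 0.3073]  S=[0.9752 0.1828; 0.1828 0.7553]  K=[0.5515 0.0876; -0.0928 0.4398]  nu=[0.2291, -3.3067]  x^+=[-1.5451, 0.9327]  P^+=[0.2384 0.0109; 0.0109 0.1677]
step 3: x^-=[-1.1953, 1.0068]  P^-=[0.5523 0.0250; 0.0250 0.2307]  S=[0.9698 0.1844; 0.1844 0.6745]  K=[0.5500 0.0832; -0.0783 0.3723]  nu=[4.4163, 1.6901]  x^+=[1.3744, 1.2901]  P^+=[0.2373 0.0093; 0.0093 0.1420]
step 4: x^-=[1.2964, 1.1818]  P^-=[0.5509 0.0210; 0.0210 0.2061]  S=[0.9691 0.1836; 0.1836 0.6479]  K=[0.5502 0.0805; -0.0739 0.3468]  nu=[-0.6209, 2.4771]  x^+=[1.1541, 2.0868]  P^+=[0.2371 0.0083; 0.0083 0.1323]
step 5: x^-=[1.1990, 1.9758]  P^-=[0.5504 0.0191; 0.0191 0.1969]  S=[0.9689 0.1830; 0.1830 0.6378]  K=[0.5504 0.0792; -0.0723 0.3367]  nu=[-0.5124, -6.1136]  x^+=[0.4330, -0.0457]  P^+=[0.2370 0.0078; 0.0078 0.1285]

x_post = [0.4330, -0.0457]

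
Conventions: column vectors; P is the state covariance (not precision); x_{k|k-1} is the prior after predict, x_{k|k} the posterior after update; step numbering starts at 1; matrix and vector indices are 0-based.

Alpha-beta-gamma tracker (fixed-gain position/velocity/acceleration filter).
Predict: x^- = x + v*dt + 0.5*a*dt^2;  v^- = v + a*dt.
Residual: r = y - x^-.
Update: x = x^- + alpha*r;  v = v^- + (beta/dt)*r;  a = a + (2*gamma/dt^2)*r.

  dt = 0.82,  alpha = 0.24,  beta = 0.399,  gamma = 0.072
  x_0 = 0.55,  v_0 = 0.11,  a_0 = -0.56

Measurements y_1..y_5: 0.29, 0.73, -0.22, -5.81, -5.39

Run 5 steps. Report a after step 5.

step 1: x_pred=0.4519  r=-0.1619  x^+=0.4131  v^+=-0.4280  a^+=-0.5947
step 2: x_pred=-0.1378  r=0.8678  x^+=0.0705  v^+=-0.4934  a^+=-0.4088
step 3: x_pred=-0.4715  r=0.2515  x^+=-0.4112  v^+=-0.7062  a^+=-0.3550
step 4: x_pred=-1.1096  r=-4.7004  x^+=-2.2377  v^+=-3.2844  a^+=-1.3616
step 5: x_pred=-5.3887  r=-0.0013  x^+=-5.3890  v^+=-4.4016  a^+=-1.3619

a_post = -1.3619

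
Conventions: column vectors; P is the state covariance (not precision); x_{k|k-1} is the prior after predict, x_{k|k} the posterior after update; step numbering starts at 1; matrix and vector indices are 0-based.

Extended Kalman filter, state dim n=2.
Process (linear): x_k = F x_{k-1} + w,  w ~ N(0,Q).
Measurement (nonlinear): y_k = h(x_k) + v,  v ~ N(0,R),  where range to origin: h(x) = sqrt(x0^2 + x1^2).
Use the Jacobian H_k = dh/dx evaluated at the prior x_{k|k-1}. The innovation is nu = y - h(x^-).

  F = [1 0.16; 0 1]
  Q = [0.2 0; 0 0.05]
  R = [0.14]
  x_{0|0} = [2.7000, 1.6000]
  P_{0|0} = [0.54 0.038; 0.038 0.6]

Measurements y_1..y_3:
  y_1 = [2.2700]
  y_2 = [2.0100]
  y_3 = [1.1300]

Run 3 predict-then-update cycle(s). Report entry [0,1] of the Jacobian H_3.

H_jac[0,1] = 0.4161

step 1: x^-=[2.9560, 1.6000]  P^-=[0.7675 0.1340; 0.1340 0.6500]  H_jac=[0.8794 0.4760]  S=[0.9931]  K=[0.7439; 0.4302]  nu=[-1.0912]  x^+=[2.1442, 1.1305]  P^+=[0.2179 -0.1838; -0.1838 0.4662]
step 2: x^-=[2.3251, 1.1305]  P^-=[0.3710 -0.1093; -0.1093 0.5162]  H_jac=[0.8993 0.4373]  S=[0.4529]  K=[0.6313; 0.2815]  nu=[-0.5754]  x^+=[1.9618, 0.9686]  P^+=[0.1905 -0.1897; -0.1897 0.4803]
step 3: x^-=[2.1168, 0.9686]  P^-=[0.3421 -0.1129; -0.1129 0.5303]  H_jac=[0.9093 0.4161]  S=[0.4293]  K=[0.6153; 0.2749]  nu=[-1.1979]  x^+=[1.3798, 0.6393]  P^+=[0.1796 -0.1855; -0.1855 0.4979]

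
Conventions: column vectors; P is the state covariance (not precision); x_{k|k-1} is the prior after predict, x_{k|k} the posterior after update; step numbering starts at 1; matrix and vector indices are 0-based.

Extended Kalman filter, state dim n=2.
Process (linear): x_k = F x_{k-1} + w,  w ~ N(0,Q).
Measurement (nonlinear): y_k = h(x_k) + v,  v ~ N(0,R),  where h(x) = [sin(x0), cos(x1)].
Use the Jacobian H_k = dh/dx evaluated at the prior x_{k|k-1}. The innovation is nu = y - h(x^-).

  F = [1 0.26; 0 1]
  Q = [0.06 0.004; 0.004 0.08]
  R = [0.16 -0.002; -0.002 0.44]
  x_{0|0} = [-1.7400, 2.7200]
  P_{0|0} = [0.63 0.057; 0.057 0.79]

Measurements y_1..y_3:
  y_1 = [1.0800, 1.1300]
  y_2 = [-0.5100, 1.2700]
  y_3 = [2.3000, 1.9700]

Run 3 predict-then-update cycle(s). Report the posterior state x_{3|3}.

step 1: x^-=[-1.0328, 2.7200]  P^-=[0.7730 0.2664; 0.2664 0.8700]  H_jac=[0.5124 0.0000; 0.0000 -0.4092]  S=[0.3630 -0.0579; -0.0579 0.5857]  K=[1.0786 -0.0796; 0.2836 -0.5798]  nu=[1.9387, 2.0424]  x^+=[0.8958, 2.0856]  P^+=[0.3371 0.0908; 0.0908 0.6248]
step 2: x^-=[1.4381, 2.0856]  P^-=[0.4866 0.2573; 0.2573 0.7048]  H_jac=[0.1323 0.0000; 0.0000 -0.8704]  S=[0.1685 -0.0316; -0.0316 0.9740]  K=[0.3409 -0.2189; 0.0843 -0.6271]  nu=[-1.5012, 1.7624]  x^+=[0.5406, 0.8538]  P^+=[0.4156 0.1114; 0.1114 0.3172]
step 3: x^-=[0.7626, 0.8538]  P^-=[0.5550 0.1979; 0.1979 0.3972]  H_jac=[0.7231 0.0000; 0.0000 -0.7538]  S=[0.4502 -0.1099; -0.1099 0.6657]  K=[0.8719 -0.0802; 0.2168 -0.4140]  nu=[1.6092, 1.3129]  x^+=[2.0603, 0.6592]  P^+=[0.1932 0.0491; 0.0491 0.2422]

x_post = [2.0603, 0.6592]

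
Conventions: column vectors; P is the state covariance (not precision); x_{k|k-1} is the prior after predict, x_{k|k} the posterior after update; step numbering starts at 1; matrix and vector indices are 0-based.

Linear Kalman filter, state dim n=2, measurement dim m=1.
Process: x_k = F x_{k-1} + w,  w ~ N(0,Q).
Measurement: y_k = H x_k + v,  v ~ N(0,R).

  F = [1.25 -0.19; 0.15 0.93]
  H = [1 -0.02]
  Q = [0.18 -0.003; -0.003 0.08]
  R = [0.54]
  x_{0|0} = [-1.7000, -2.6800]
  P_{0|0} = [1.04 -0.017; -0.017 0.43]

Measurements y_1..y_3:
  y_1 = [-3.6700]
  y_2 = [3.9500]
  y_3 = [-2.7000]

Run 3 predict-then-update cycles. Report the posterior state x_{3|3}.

step 1: x^-=[-1.6158, -2.7474]  P^-=[1.8286 0.0967; 0.0967 0.4706]  S=[2.3649]  K=[0.7724; 0.0369]  nu=[-2.1091]  x^+=[-3.2449, -2.8253]  P^+=[0.4177 0.0293; 0.0293 0.4673]
step 2: x^-=[-3.5193, -3.1143]  P^-=[0.8356 0.0259; 0.0259 0.5018]  S=[1.3748]  K=[0.6074; 0.0116]  nu=[7.4070]  x^+=[0.9800, -3.0285]  P^+=[0.3283 0.0163; 0.0163 0.5016]
step 3: x^-=[1.8004, -2.6695]  P^-=[0.7034 -0.0116; -0.0116 0.5258]  S=[1.2441]  K=[0.5656; -0.0178]  nu=[-4.5537]  x^+=[-0.7752, -2.5886]  P^+=[0.3054 0.0009; 0.0009 0.5254]

x_post = [-0.7752, -2.5886]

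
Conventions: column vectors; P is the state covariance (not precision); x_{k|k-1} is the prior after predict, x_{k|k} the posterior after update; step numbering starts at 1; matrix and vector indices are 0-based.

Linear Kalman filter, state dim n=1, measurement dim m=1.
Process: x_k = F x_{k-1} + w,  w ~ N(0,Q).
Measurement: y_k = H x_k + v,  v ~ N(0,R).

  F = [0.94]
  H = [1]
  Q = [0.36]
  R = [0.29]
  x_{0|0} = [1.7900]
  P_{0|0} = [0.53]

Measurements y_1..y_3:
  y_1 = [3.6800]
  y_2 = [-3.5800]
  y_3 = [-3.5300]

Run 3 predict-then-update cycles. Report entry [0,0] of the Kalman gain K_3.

K[0,0] = 0.6454

step 1: x^-=[1.6826]  P^-=[0.8283]  S=[1.1183]  K=[0.7407]  nu=[1.9974]  x^+=[3.1620]  P^+=[0.2148]
step 2: x^-=[2.9723]  P^-=[0.5498]  S=[0.8398]  K=[0.6547]  nu=[-6.5523]  x^+=[-1.3173]  P^+=[0.1899]
step 3: x^-=[-1.2383]  P^-=[0.5278]  S=[0.8178]  K=[0.6454]  nu=[-2.2917]  x^+=[-2.7173]  P^+=[0.1872]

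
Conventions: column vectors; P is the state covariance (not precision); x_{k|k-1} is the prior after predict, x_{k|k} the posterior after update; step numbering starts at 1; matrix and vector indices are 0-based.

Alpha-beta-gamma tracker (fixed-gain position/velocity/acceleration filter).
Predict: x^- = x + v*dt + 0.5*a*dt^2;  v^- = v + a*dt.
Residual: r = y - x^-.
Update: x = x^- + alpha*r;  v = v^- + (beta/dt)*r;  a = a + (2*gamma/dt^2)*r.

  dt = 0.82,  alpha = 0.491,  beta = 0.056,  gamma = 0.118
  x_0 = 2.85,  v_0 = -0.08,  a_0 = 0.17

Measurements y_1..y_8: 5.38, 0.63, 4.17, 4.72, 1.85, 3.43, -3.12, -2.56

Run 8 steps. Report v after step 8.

step 1: x_pred=2.8416  r=2.5384  x^+=4.0879  v^+=0.2328  a^+=1.0609
step 2: x_pred=4.6355  r=-4.0055  x^+=2.6688  v^+=0.8292  a^+=-0.3449
step 3: x_pred=3.2328  r=0.9372  x^+=3.6929  v^+=0.6104  a^+=-0.0160
step 4: x_pred=4.1881  r=0.5319  x^+=4.4493  v^+=0.6336  a^+=0.1707
step 5: x_pred=5.0262  r=-3.1762  x^+=3.4667  v^+=0.5567  a^+=-0.9441
step 6: x_pred=3.6058  r=-0.1758  x^+=3.5195  v^+=-0.2294  a^+=-1.0058
step 7: x_pred=2.9932  r=-6.1132  x^+=-0.0084  v^+=-1.4716  a^+=-3.1514
step 8: x_pred=-2.2746  r=-0.2854  x^+=-2.4147  v^+=-4.0753  a^+=-3.2516

v_post = -4.0753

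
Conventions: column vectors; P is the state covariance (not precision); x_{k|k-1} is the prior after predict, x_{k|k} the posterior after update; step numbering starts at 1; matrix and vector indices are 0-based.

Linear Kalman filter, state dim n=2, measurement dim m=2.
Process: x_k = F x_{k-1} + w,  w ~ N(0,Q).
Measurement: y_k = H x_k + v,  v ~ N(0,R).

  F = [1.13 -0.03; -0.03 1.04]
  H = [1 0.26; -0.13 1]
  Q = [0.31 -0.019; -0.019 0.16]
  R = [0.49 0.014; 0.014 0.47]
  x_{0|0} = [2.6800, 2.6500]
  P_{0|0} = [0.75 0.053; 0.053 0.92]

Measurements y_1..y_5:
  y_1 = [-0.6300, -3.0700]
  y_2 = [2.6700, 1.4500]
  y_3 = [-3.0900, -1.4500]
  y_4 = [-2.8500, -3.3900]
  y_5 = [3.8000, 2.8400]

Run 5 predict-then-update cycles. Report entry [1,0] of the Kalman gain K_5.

K[1,0] = 0.0447

step 1: x^-=[2.9489, 2.6756]  P^-=[1.2649 -0.0108; -0.0108 1.1524]  S=[1.8272 0.1388; 0.1388 1.6466]  K=[0.7033 -0.1657; 0.1055 0.6918]  nu=[-4.2746, -5.3622]  x^+=[0.8310, -1.4853]  P^+=[0.3482 -0.0228; -0.0228 0.3237]
step 2: x^-=[0.9836, -1.5697]  P^-=[0.7565 -0.0677; -0.0677 0.5118]  S=[1.2459 -0.0167; -0.0167 1.0122]  K=[0.5910 -0.1543; 0.0594 0.5153]  nu=[2.0945, 3.1475]  x^+=[1.7358, 0.1767]  P^+=[0.2942 -0.0260; -0.0260 0.2397]
step 3: x^-=[1.9562, 0.1317]  P^-=[0.6876 -0.0670; -0.0670 0.4211]  S=[1.1712 -0.0307; -0.0307 0.9201]  K=[0.5683 -0.1511; 0.0485 0.4687]  nu=[-5.0804, -1.3274]  x^+=[-0.7303, -0.7370]  P^+=[0.2832 -0.0262; -0.0262 0.2176]
step 4: x^-=[-0.8031, -0.7446]  P^-=[0.6735 -0.0662; -0.0662 0.3972]  S=[1.1559 -0.0343; -0.0343 0.8958]  K=[0.5633 -0.1501; 0.0455 0.4548]  nu=[-1.8533, -2.7498]  x^+=[-1.4343, -2.0795]  P^+=[0.2807 -0.0262; -0.0262 0.2110]
step 5: x^-=[-1.5584, -2.1196]  P^-=[0.6704 -0.0659; -0.0659 0.3901]  S=[1.1525 -0.0354; -0.0354 0.8885]  K=[0.5622 -0.1498; 0.0447 0.4504]  nu=[5.9095, 4.7570]  x^+=[1.0513, 0.2870]  P^+=[0.2802 -0.0261; -0.0261 0.2089]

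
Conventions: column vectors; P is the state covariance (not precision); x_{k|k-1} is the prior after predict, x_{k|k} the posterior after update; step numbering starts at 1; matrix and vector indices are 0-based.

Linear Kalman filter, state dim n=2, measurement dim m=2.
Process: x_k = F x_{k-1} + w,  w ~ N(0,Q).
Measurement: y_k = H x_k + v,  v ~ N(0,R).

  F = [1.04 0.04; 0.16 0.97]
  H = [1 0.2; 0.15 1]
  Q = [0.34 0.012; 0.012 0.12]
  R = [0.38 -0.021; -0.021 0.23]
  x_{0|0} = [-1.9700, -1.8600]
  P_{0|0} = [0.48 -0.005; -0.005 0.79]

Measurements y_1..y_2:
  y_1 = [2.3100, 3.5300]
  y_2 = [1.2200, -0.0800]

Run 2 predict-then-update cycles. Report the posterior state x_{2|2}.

step 1: x^-=[-2.1232, -2.1194]  P^-=[0.8600 0.1174; 0.1174 0.8740]  S=[1.3220 0.4038; 0.4038 1.1586]  K=[0.6752 -0.0226; -0.0157 0.7750]  nu=[4.8571, 5.9679]  x^+=[1.0215, 2.4299]  P^+=[0.2690 -0.0597; -0.0597 0.1875]
step 2: x^-=[1.1596, 2.5205]  P^-=[0.6263 0.0034; 0.0034 0.2848]  S=[1.0190 0.1334; 0.1334 0.5299]  K=[0.6114 0.0298; -0.0116 0.5413]  nu=[-0.4437, -2.7744]  x^+=[0.8057, 1.0237]  P^+=[0.2401 -0.0420; -0.0420 0.1311]

x_post = [0.8057, 1.0237]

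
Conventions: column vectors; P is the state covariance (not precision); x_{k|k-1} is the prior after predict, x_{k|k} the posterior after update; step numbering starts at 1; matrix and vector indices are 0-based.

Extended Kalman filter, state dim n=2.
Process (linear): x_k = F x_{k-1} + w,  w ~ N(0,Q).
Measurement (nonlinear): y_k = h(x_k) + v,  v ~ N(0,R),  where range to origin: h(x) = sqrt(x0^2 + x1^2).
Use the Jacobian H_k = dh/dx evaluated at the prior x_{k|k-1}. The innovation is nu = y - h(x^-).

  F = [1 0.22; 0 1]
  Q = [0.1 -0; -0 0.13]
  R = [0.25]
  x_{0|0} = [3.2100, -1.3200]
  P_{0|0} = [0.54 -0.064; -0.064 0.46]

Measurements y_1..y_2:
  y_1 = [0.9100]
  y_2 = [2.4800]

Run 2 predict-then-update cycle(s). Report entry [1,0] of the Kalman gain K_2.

K[1,0] = -0.1926

step 1: x^-=[2.9196, -1.3200]  P^-=[0.6341 0.0372; 0.0372 0.5900]  H_jac=[0.9112 -0.4120]  S=[0.8487]  K=[0.6627; -0.2465]  nu=[-2.2941]  x^+=[1.3992, -0.7546]  P^+=[0.2613 0.1758; 0.1758 0.5385]
step 2: x^-=[1.2332, -0.7546]  P^-=[0.4648 0.2943; 0.2943 0.6685]  H_jac=[0.8530 -0.5220]  S=[0.5082]  K=[0.4778; -0.1926]  nu=[1.0343]  x^+=[1.7273, -0.9538]  P^+=[0.3487 0.3411; 0.3411 0.6496]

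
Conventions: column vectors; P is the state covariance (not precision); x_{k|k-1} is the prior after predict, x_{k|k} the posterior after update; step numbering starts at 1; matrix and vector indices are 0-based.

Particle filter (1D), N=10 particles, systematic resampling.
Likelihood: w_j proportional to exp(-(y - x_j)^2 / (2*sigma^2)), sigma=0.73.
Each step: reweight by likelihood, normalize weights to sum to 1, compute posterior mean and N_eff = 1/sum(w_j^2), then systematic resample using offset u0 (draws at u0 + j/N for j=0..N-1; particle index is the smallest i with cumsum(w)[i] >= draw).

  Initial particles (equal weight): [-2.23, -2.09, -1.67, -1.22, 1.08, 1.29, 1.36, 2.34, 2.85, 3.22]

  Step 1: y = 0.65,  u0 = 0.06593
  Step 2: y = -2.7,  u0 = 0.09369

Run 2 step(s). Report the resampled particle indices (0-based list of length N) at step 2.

step 1: w=[0.0002, 0.0004, 0.0028, 0.0165, 0.3701, 0.2998, 0.2743, 0.0302, 0.0047, 0.0009]  mean=1.2204  Neff=3.2964  idx=[4, 4, 4, 4, 5, 5, 5, 6, 6, 7]
step 2: w=[0.2039, 0.2039, 0.2039, 0.2039, 0.0441, 0.0441, 0.0441, 0.0260, 0.0260, 0.0000]  mean=1.1224  Neff=5.7632  idx=[0, 0, 1, 1, 2, 2, 3, 3, 5, 8]

resampled_idx = [0, 0, 1, 1, 2, 2, 3, 3, 5, 8]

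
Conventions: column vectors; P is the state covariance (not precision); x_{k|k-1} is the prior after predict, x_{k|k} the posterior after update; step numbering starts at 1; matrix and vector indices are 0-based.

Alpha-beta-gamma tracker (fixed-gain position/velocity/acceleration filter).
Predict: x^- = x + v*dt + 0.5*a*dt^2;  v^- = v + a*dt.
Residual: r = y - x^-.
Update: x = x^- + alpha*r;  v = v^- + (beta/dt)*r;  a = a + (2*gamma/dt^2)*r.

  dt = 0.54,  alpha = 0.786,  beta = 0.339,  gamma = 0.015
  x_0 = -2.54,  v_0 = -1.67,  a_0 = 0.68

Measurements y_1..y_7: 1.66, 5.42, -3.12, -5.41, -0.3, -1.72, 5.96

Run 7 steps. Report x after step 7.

step 1: x_pred=-3.3427  r=5.0027  x^+=0.5894  v^+=1.8378  a^+=1.1947
step 2: x_pred=1.7560  r=3.6640  x^+=4.6359  v^+=4.7831  a^+=1.5716
step 3: x_pred=7.4479  r=-10.5679  x^+=-0.8585  v^+=-1.0026  a^+=0.4844
step 4: x_pred=-1.3292  r=-4.0808  x^+=-4.5367  v^+=-3.3028  a^+=0.0646
step 5: x_pred=-6.3108  r=6.0108  x^+=-1.5863  v^+=0.5055  a^+=0.6830
step 6: x_pred=-1.2138  r=-0.5062  x^+=-1.6117  v^+=0.5565  a^+=0.6309
step 7: x_pred=-1.2192  r=7.1792  x^+=4.4237  v^+=5.4041  a^+=1.3695

x_post = 4.4237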